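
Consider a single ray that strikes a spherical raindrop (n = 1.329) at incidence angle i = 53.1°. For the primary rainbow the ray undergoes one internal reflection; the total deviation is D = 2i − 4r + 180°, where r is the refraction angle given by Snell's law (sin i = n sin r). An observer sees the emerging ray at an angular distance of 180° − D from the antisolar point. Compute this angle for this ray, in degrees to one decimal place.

sin r = sin 53.1° / 1.329 = 0.7997/1.329 = 0.6017; r = 36.99°.
D = 2·53.1° − 4·36.99° + 180° = 106.20° − 147.97° + 180° = 138.23°.
Angle from antisolar point = 180° − D = 41.77°.

41.8°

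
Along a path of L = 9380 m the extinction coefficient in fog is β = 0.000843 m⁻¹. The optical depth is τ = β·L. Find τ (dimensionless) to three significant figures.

τ = β·L = 0.000843 × 9380 = 7.9073.

7.91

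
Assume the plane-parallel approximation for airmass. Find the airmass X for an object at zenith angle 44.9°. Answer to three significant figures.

X = sec z = 1/cos 44.9° = 1/0.7083 = 1.4118.

1.41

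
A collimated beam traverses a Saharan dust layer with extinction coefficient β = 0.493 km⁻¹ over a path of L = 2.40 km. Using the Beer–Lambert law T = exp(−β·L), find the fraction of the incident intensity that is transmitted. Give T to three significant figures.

τ = β·L = 0.493 × 2.40 = 1.1832.
T = exp(−1.1832) = 0.3063.

0.306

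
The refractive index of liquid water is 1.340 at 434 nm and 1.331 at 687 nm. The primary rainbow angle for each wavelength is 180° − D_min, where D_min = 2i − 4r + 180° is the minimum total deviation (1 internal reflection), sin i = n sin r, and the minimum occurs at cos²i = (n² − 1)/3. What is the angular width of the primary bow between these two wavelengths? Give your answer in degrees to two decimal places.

At 434 nm (n = 1.340): cos²i = 0.26520 → i = 59.004°, r = 39.770°, D_min = 138.929°, rainbow angle = 41.071°.
At 687 nm (n = 1.331): cos²i = 0.25719 → i = 59.527°, r = 40.356°, D_min = 137.630°, rainbow angle = 42.370°.
Angular width = |41.071° − 42.370°| = 1.299°.

1.30°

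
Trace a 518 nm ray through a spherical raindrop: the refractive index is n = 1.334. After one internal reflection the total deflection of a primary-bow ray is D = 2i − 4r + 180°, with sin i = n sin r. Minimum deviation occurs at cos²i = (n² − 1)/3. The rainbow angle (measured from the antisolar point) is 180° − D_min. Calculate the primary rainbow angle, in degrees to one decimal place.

41.9°

cos²i = (1.77956 − 1)/3 = 0.25985; i = arccos(0.50976) = 59.352°.
sin r = sin 59.352°/1.334 = 0.64492; r = 40.159°.
D_min = 2·59.352° − 4·40.159° + 180° = 138.067°.
Rainbow angle = 180° − D_min = 41.933°.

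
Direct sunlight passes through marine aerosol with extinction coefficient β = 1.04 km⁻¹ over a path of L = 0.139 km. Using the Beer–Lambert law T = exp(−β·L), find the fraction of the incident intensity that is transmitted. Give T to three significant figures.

τ = β·L = 1.04 × 0.139 = 0.1446.
T = exp(−0.1446) = 0.8654.

0.865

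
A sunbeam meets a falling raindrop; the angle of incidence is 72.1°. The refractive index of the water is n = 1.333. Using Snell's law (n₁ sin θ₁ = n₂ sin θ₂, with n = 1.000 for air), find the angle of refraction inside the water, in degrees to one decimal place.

45.6°

Snell: sin θ_r = sin θ_i / n = sin 72.1° / 1.333 = 0.9516 / 1.333 = 0.7139.
θ_r = arcsin(0.7139) = 45.55°.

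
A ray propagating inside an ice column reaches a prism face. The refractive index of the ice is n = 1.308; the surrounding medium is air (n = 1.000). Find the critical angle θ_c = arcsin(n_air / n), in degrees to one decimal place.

49.9°

sin θ_c = n_air / n = 1.000 / 1.308 = 0.7645.
θ_c = arcsin(0.7645) = 49.86°.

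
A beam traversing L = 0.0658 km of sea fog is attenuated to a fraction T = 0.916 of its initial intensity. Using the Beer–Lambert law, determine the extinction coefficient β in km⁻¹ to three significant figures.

Beer–Lambert: T = exp(−βL) ⇒ β = −ln(T)/L = −ln(0.916)/0.0658 = 0.0877/0.0658 = 1.333 km⁻¹.

1.33 km⁻¹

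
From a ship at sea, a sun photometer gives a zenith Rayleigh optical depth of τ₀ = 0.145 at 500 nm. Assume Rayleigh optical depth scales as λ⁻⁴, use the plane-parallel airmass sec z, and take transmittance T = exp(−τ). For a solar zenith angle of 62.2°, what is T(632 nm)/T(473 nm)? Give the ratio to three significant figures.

1.31

Airmass: sec 62.2° = 2.1441.
τ(632 nm) = 0.145 × (500/632)⁴ × 2.1441 = 0.145 × 0.3918 × 2.1441 = 0.1218.
τ(473 nm) = 0.145 × (500/473)⁴ × 2.1441 = 0.145 × 1.2486 × 2.1441 = 0.3882.
T(632)/T(473) = exp(τ_B − τ_A) = exp(0.2664) = 1.3053.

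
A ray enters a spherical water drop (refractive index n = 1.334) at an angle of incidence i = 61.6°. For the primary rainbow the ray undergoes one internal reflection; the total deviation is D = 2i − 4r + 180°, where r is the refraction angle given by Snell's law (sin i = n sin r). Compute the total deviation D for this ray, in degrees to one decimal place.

138.2°

sin r = sin 61.6° / 1.334 = 0.8796/1.334 = 0.6594; r = 41.25°.
D = 2·61.6° − 4·41.25° + 180° = 123.20° − 165.02° + 180° = 138.18°.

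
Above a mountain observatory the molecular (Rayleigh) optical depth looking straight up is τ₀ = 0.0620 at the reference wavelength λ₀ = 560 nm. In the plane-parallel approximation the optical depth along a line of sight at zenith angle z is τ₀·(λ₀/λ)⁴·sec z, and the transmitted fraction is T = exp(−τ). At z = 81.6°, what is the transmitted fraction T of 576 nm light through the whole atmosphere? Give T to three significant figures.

sec 81.6° = 6.8454.
τ = 0.0620 × (560/576)⁴ × 6.8454 = 0.0620 × 0.8934 × 6.8454 = 0.3792.
T = exp(−0.3792) = 0.6844.

0.684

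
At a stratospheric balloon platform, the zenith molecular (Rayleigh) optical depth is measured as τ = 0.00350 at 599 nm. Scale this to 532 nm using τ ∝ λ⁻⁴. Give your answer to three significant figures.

0.00563

τ(532 nm) = τ(599 nm) × (599/532)⁴ = 0.00350 × (1.1259)⁴ = 0.00350 × 1.6072 = 0.0056.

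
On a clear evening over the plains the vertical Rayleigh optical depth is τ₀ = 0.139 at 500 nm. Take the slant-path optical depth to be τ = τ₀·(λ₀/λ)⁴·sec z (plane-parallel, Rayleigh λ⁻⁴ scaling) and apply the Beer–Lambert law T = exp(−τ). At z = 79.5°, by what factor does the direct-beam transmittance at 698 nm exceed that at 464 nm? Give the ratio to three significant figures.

Airmass: sec 79.5° = 5.4874.
τ(698 nm) = 0.139 × (500/698)⁴ × 5.4874 = 0.139 × 0.2633 × 5.4874 = 0.2008.
τ(464 nm) = 0.139 × (500/464)⁴ × 5.4874 = 0.139 × 1.3484 × 5.4874 = 1.0285.
T(698)/T(464) = exp(τ_B − τ_A) = exp(0.8276) = 2.2879.

2.29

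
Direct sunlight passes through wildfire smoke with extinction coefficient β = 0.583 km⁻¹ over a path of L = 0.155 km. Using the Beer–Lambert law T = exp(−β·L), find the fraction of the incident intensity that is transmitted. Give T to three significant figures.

0.914

τ = β·L = 0.583 × 0.155 = 0.0904.
T = exp(−0.0904) = 0.9136.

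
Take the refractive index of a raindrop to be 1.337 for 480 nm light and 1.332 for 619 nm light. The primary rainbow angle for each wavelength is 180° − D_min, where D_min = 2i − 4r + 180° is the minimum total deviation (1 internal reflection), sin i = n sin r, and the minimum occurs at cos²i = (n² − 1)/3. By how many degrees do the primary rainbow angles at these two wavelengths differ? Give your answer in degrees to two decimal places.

At 480 nm (n = 1.337): cos²i = 0.26252 → i = 59.178°, r = 39.964°, D_min = 138.500°, rainbow angle = 41.500°.
At 619 nm (n = 1.332): cos²i = 0.25807 → i = 59.469°, r = 40.290°, D_min = 137.776°, rainbow angle = 42.224°.
Angular width = |41.500° − 42.224°| = 0.724°.

0.72°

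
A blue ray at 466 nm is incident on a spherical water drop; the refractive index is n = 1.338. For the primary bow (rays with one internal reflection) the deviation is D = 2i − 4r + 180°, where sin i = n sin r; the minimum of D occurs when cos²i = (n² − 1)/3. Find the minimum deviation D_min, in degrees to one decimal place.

cos²i = (1.79024 − 1)/3 = 0.26341; i = arccos(0.51324) = 59.120°.
sin r = sin 59.120°/1.338 = 0.64144; r = 39.899°.
D_min = 2·59.120° − 4·39.899° + 180° = 138.643°.

138.6°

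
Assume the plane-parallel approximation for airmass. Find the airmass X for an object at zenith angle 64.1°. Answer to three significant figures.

2.29

X = sec z = 1/cos 64.1° = 1/0.4368 = 2.2894.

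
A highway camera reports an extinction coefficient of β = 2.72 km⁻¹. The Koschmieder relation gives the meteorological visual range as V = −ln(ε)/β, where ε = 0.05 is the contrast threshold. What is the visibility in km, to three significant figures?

1.10 km

V = −ln(0.05) / 2.72 = 2.996 / 2.72 = 1.1014 km.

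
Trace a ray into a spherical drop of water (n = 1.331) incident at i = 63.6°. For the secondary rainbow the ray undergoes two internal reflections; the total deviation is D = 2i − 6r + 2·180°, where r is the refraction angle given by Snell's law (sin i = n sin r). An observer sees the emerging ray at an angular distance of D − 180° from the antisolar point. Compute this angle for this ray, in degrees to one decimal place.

sin r = sin 63.6° / 1.331 = 0.8957/1.331 = 0.6730; r = 42.30°.
D = 2·63.6° − 6·42.30° + 2·180° = 127.20° − 253.78° + 360° = 233.42°.
Angle from antisolar point = D − 180° = 53.42°.

53.4°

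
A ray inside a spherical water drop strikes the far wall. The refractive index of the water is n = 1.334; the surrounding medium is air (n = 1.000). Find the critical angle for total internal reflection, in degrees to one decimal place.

sin θ_c = n_air / n = 1.000 / 1.334 = 0.7496.
θ_c = arcsin(0.7496) = 48.56°.

48.6°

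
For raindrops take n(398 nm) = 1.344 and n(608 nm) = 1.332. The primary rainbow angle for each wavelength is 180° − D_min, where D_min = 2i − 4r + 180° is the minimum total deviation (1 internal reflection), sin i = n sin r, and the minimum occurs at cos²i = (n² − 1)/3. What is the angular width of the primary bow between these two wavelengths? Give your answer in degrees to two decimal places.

At 398 nm (n = 1.344): cos²i = 0.26878 → i = 58.772°, r = 39.512°, D_min = 139.495°, rainbow angle = 40.505°.
At 608 nm (n = 1.332): cos²i = 0.25807 → i = 59.469°, r = 40.290°, D_min = 137.776°, rainbow angle = 42.224°.
Angular width = |40.505° − 42.224°| = 1.719°.

1.72°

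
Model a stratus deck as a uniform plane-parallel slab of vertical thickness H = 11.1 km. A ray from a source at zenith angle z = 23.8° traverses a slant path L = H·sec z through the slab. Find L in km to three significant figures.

12.1 km

sec z = 1/cos 23.8° = 1.0929.
L = 11.1 × 1.0929 = 12.132 km.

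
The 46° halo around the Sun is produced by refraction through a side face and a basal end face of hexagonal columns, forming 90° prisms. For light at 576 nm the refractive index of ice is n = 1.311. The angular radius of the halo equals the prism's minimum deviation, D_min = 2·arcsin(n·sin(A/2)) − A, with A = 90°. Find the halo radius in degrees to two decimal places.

n·sin(A/2) = 1.311 × sin 45° = 1.311 × 0.7071 = 0.9270.
D_min = 2·arcsin(0.9270) − 90° = 2 × 67.974° − 90° = 45.949°.

45.95°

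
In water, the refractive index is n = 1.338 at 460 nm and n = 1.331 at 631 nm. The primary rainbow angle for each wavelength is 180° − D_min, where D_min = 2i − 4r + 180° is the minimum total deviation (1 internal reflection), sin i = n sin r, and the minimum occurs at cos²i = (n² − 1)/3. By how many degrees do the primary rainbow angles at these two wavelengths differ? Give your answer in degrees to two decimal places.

At 460 nm (n = 1.338): cos²i = 0.26341 → i = 59.120°, r = 39.899°, D_min = 138.643°, rainbow angle = 41.357°.
At 631 nm (n = 1.331): cos²i = 0.25719 → i = 59.527°, r = 40.356°, D_min = 137.630°, rainbow angle = 42.370°.
Angular width = |41.357° − 42.370°| = 1.013°.

1.01°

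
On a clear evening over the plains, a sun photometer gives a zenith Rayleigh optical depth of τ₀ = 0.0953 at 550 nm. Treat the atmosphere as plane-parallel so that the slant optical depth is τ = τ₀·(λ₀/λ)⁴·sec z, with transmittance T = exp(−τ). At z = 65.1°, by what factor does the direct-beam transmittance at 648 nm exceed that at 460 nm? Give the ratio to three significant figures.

Airmass: sec 65.1° = 2.3751.
τ(648 nm) = 0.0953 × (550/648)⁴ × 2.3751 = 0.0953 × 0.5190 × 2.3751 = 0.1175.
τ(460 nm) = 0.0953 × (550/460)⁴ × 2.3751 = 0.0953 × 2.0437 × 2.3751 = 0.4626.
T(648)/T(460) = exp(τ_B − τ_A) = exp(0.3451) = 1.4122.

1.41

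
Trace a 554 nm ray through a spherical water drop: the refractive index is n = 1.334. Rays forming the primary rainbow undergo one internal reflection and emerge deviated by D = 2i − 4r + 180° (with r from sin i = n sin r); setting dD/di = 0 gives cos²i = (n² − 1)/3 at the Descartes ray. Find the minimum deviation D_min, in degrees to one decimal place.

138.1°

cos²i = (1.77956 − 1)/3 = 0.25985; i = arccos(0.50976) = 59.352°.
sin r = sin 59.352°/1.334 = 0.64492; r = 40.159°.
D_min = 2·59.352° − 4·40.159° + 180° = 138.067°.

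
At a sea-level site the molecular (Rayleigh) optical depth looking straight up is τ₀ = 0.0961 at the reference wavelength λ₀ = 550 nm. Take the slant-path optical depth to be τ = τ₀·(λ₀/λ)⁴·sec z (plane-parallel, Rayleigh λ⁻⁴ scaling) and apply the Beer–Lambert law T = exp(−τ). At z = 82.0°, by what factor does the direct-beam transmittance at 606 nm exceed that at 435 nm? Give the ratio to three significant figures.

Airmass: sec 82.0° = 7.1853.
τ(606 nm) = 0.0961 × (550/606)⁴ × 7.1853 = 0.0961 × 0.6785 × 7.1853 = 0.4685.
τ(435 nm) = 0.0961 × (550/435)⁴ × 7.1853 = 0.0961 × 2.5556 × 7.1853 = 1.7647.
T(606)/T(435) = exp(τ_B − τ_A) = exp(1.2961) = 3.6552.

3.66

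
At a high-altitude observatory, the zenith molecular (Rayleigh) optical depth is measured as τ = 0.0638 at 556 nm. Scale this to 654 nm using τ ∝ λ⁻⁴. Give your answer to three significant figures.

τ(654 nm) = τ(556 nm) × (556/654)⁴ = 0.0638 × (0.8502)⁴ = 0.0638 × 0.5224 = 0.0333.

0.0333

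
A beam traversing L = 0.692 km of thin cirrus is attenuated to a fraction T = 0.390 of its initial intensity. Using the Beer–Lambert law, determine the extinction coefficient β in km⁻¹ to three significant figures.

Beer–Lambert: T = exp(−βL) ⇒ β = −ln(T)/L = −ln(0.390)/0.692 = 0.9416/0.692 = 1.361 km⁻¹.

1.36 km⁻¹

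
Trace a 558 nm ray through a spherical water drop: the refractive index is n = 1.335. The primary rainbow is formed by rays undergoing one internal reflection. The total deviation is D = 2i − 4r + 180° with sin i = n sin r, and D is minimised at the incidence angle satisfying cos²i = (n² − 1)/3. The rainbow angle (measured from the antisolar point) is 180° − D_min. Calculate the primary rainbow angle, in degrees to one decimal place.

cos²i = (1.78222 − 1)/3 = 0.26074; i = arccos(0.51063) = 59.294°.
sin r = sin 59.294°/1.335 = 0.64405; r = 40.094°.
D_min = 2·59.294° − 4·40.094° + 180° = 138.212°.
Rainbow angle = 180° − D_min = 41.788°.

41.8°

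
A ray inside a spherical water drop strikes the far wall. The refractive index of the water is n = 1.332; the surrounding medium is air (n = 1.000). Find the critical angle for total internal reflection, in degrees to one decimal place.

48.7°

sin θ_c = n_air / n = 1.000 / 1.332 = 0.7508.
θ_c = arcsin(0.7508) = 48.66°.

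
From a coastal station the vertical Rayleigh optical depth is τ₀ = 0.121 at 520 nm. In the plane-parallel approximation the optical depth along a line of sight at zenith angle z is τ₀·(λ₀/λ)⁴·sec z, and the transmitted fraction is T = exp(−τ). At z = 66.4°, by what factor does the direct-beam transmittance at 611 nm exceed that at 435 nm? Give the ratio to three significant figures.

Airmass: sec 66.4° = 2.4978.
τ(611 nm) = 0.121 × (520/611)⁴ × 2.4978 = 0.121 × 0.5246 × 2.4978 = 0.1586.
τ(435 nm) = 0.121 × (520/435)⁴ × 2.4978 = 0.121 × 2.0420 × 2.4978 = 0.6172.
T(611)/T(435) = exp(τ_B − τ_A) = exp(0.4586) = 1.5819.

1.58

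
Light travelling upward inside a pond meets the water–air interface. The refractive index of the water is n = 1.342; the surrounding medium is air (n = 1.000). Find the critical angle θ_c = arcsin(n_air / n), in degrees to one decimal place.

sin θ_c = n_air / n = 1.000 / 1.342 = 0.7452.
θ_c = arcsin(0.7452) = 48.17°.

48.2°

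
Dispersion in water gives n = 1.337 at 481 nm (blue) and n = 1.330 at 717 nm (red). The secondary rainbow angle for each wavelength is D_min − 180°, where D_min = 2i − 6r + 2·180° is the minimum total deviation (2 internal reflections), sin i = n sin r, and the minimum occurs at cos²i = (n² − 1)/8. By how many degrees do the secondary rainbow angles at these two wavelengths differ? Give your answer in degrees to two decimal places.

1.83°

At 481 nm (n = 1.337): cos²i = 0.09845 → i = 71.714°, r = 45.249°, D_min = 231.934°, rainbow angle = 51.934°.
At 717 nm (n = 1.330): cos²i = 0.09611 → i = 71.940°, r = 45.630°, D_min = 230.101°, rainbow angle = 50.101°.
Angular width = |51.934° − 50.101°| = 1.832°.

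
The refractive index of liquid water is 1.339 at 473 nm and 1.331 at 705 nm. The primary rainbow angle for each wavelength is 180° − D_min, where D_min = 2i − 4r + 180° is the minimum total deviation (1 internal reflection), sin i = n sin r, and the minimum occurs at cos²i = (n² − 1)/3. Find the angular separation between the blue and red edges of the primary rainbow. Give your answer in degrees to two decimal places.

1.16°

At 473 nm (n = 1.339): cos²i = 0.26431 → i = 59.062°, r = 39.834°, D_min = 138.786°, rainbow angle = 41.214°.
At 705 nm (n = 1.331): cos²i = 0.25719 → i = 59.527°, r = 40.356°, D_min = 137.630°, rainbow angle = 42.370°.
Angular width = |41.214° − 42.370°| = 1.156°.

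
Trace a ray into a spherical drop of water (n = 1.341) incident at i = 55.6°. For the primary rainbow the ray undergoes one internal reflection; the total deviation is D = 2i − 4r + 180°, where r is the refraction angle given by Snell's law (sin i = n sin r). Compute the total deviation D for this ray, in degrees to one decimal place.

sin r = sin 55.6° / 1.341 = 0.8251/1.341 = 0.6153; r = 37.97°.
D = 2·55.6° − 4·37.97° + 180° = 111.20° − 151.89° + 180° = 139.31°.

139.3°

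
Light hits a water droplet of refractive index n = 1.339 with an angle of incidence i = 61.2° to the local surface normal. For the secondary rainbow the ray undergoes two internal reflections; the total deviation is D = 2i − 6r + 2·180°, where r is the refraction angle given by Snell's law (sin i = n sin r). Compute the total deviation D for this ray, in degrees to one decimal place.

237.1°

sin r = sin 61.2° / 1.339 = 0.8763/1.339 = 0.6544; r = 40.88°.
D = 2·61.2° − 6·40.88° + 2·180° = 122.40° − 245.27° + 360° = 237.13°.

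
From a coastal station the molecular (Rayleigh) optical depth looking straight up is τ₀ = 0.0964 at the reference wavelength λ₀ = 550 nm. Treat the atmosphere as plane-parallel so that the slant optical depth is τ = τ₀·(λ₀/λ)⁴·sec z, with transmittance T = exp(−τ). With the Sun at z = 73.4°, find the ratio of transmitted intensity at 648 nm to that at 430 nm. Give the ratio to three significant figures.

2.07

Airmass: sec 73.4° = 3.5003.
τ(648 nm) = 0.0964 × (550/648)⁴ × 3.5003 = 0.0964 × 0.5190 × 3.5003 = 0.1751.
τ(430 nm) = 0.0964 × (550/430)⁴ × 3.5003 = 0.0964 × 2.6766 × 3.5003 = 0.9032.
T(648)/T(430) = exp(τ_B − τ_A) = exp(0.7280) = 2.0710.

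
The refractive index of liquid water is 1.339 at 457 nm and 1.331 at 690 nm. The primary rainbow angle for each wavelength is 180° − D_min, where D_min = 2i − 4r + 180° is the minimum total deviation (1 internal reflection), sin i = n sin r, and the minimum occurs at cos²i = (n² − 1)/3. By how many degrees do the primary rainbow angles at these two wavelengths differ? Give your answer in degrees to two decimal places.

At 457 nm (n = 1.339): cos²i = 0.26431 → i = 59.062°, r = 39.834°, D_min = 138.786°, rainbow angle = 41.214°.
At 690 nm (n = 1.331): cos²i = 0.25719 → i = 59.527°, r = 40.356°, D_min = 137.630°, rainbow angle = 42.370°.
Angular width = |41.214° − 42.370°| = 1.156°.

1.16°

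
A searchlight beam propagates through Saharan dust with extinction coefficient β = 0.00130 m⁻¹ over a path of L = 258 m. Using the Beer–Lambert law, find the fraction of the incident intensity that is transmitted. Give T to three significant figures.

τ = β·L = 0.00130 × 258 = 0.3354.
T = exp(−0.3354) = 0.7151.

0.715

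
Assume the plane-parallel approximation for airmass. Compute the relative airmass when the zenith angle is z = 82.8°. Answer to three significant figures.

X = sec z = 1/cos 82.8° = 1/0.1253 = 7.9787.

7.98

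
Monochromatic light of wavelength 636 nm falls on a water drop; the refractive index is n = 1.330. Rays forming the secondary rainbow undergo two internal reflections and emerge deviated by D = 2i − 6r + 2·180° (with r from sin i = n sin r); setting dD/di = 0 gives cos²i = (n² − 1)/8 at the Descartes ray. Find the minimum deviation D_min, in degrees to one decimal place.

cos²i = (1.76890 − 1)/8 = 0.09611; i = arccos(0.31002) = 71.940°.
sin r = sin 71.940°/1.330 = 0.71483; r = 45.630°.
D_min = 2·71.940° − 6·45.630° + 360° = 230.101°.

230.1°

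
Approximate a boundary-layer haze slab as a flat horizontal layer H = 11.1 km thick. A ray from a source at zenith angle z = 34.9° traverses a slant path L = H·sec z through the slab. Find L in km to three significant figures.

sec z = 1/cos 34.9° = 1.2193.
L = 11.1 × 1.2193 = 13.534 km.

13.5 km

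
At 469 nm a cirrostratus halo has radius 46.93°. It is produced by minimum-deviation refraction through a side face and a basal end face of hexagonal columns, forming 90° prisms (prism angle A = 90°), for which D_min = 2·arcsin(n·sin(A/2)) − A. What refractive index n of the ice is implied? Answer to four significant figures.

Rearranging: n = sin((D_min + A)/2) / sin(A/2).
(D_min + A)/2 = (46.93° + 90°)/2 = 68.465°.
n = sin 68.465° / sin 45° = 0.9302 / 0.7071 = 1.3155.

1.315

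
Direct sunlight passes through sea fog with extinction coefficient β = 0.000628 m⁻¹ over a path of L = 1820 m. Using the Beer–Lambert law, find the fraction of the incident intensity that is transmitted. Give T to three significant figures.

0.319

τ = β·L = 0.000628 × 1820 = 1.1430.
T = exp(−1.1430) = 0.3189.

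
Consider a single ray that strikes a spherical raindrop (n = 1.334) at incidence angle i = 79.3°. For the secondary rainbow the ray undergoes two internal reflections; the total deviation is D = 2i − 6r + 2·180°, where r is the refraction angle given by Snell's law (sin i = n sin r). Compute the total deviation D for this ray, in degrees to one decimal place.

sin r = sin 79.3° / 1.334 = 0.9826/1.334 = 0.7366; r = 47.44°.
D = 2·79.3° − 6·47.44° + 2·180° = 158.60° − 284.65° + 360° = 233.95°.

233.9°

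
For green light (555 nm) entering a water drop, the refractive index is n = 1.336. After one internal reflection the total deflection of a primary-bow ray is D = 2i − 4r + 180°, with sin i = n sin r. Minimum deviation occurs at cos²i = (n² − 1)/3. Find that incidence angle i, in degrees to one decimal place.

59.2°

cos²i = (1.336² − 1)/3 = (1.78490 − 1)/3 = 0.26163.
cos i = 0.51150, so i = 59.236°.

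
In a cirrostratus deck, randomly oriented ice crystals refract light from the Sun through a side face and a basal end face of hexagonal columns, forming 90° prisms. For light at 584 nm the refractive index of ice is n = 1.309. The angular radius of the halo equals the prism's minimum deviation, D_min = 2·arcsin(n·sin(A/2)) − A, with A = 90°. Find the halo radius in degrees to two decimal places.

n·sin(A/2) = 1.309 × sin 45° = 1.309 × 0.7071 = 0.9256.
D_min = 2·arcsin(0.9256) − 90° = 2 × 67.759° − 90° = 45.519°.

45.52°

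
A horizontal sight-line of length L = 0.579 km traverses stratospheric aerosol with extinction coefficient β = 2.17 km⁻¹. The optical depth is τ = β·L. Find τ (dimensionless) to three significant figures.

τ = β·L = 2.17 × 0.579 = 1.2564.

1.26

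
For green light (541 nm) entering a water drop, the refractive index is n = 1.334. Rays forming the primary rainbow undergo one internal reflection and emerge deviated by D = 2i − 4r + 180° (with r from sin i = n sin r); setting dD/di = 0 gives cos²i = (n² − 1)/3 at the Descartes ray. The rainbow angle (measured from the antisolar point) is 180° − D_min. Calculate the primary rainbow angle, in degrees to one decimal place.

41.9°

cos²i = (1.77956 − 1)/3 = 0.25985; i = arccos(0.50976) = 59.352°.
sin r = sin 59.352°/1.334 = 0.64492; r = 40.159°.
D_min = 2·59.352° − 4·40.159° + 180° = 138.067°.
Rainbow angle = 180° − D_min = 41.933°.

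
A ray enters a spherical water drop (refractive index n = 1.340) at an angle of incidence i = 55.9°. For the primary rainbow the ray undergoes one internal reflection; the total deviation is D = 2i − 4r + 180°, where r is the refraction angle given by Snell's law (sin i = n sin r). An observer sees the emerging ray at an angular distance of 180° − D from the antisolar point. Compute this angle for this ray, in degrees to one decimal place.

40.9°

sin r = sin 55.9° / 1.340 = 0.8281/1.340 = 0.6180; r = 38.17°.
D = 2·55.9° − 4·38.17° + 180° = 111.80° − 152.67° + 180° = 139.13°.
Angle from antisolar point = 180° − D = 40.87°.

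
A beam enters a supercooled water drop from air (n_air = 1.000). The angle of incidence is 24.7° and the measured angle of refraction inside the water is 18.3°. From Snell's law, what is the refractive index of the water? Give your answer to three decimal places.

1.331

n = sin θ_i / sin θ_r = sin 24.7° / sin 18.3° = 0.4179 / 0.3140 = 1.3308.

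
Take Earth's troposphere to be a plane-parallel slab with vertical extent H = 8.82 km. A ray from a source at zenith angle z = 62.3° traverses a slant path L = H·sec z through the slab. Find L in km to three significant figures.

19.0 km

sec z = 1/cos 62.3° = 2.1513.
L = 8.82 × 2.1513 = 18.974 km.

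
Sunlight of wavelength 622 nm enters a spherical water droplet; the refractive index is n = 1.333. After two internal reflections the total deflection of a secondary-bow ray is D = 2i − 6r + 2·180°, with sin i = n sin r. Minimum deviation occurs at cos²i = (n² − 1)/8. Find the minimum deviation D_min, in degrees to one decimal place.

cos²i = (1.77689 − 1)/8 = 0.09711; i = arccos(0.31163) = 71.843°.
sin r = sin 71.843°/1.333 = 0.71283; r = 45.466°.
D_min = 2·71.843° − 6·45.466° + 360° = 230.891°.

230.9°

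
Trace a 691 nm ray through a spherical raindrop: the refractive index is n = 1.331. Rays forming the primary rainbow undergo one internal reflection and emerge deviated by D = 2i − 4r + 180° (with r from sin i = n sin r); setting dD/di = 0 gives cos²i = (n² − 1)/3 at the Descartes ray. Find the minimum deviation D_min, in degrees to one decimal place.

137.6°

cos²i = (1.77156 − 1)/3 = 0.25719; i = arccos(0.50714) = 59.527°.
sin r = sin 59.527°/1.331 = 0.64753; r = 40.356°.
D_min = 2·59.527° − 4·40.356° + 180° = 137.630°.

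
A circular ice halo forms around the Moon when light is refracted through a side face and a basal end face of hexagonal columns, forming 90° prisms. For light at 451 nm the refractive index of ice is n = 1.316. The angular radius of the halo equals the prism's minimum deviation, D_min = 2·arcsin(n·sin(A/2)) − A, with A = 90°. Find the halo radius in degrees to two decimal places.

n·sin(A/2) = 1.316 × sin 45° = 1.316 × 0.7071 = 0.9306.
D_min = 2·arcsin(0.9306) − 90° = 2 × 68.521° − 90° = 47.042°.

47.04°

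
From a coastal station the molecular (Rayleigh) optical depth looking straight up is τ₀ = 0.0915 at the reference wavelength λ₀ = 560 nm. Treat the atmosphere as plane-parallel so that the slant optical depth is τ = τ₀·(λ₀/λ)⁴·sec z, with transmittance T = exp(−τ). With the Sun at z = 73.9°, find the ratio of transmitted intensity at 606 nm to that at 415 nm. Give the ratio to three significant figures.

Airmass: sec 73.9° = 3.6060.
τ(606 nm) = 0.0915 × (560/606)⁴ × 3.6060 = 0.0915 × 0.7292 × 3.6060 = 0.2406.
τ(415 nm) = 0.0915 × (560/415)⁴ × 3.6060 = 0.0915 × 3.3156 × 3.6060 = 1.0940.
T(606)/T(415) = exp(τ_B − τ_A) = exp(0.8534) = 2.3475.

2.35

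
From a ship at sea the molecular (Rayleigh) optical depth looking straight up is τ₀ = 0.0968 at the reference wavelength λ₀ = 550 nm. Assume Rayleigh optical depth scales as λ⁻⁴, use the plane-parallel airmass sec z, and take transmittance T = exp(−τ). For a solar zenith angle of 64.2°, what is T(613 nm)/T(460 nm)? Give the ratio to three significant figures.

Airmass: sec 64.2° = 2.2976.
τ(613 nm) = 0.0968 × (550/613)⁴ × 2.2976 = 0.0968 × 0.6481 × 2.2976 = 0.1441.
τ(460 nm) = 0.0968 × (550/460)⁴ × 2.2976 = 0.0968 × 2.0437 × 2.2976 = 0.4545.
T(613)/T(460) = exp(τ_B − τ_A) = exp(0.3104) = 1.3640.

1.36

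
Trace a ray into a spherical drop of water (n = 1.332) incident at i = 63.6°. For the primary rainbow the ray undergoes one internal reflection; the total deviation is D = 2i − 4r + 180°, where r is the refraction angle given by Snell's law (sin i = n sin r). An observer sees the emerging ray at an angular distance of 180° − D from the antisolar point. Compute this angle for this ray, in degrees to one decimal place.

41.8°

sin r = sin 63.6° / 1.332 = 0.8957/1.332 = 0.6725; r = 42.26°.
D = 2·63.6° − 4·42.26° + 180° = 127.20° − 169.03° + 180° = 138.17°.
Angle from antisolar point = 180° − D = 41.83°.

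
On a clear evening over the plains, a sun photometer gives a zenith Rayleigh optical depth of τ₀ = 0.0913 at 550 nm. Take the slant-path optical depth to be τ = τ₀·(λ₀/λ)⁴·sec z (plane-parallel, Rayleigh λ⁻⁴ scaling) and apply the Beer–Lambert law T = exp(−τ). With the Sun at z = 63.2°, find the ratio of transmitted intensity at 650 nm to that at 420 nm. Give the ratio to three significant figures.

Airmass: sec 63.2° = 2.2179.
τ(650 nm) = 0.0913 × (550/650)⁴ × 2.2179 = 0.0913 × 0.5126 × 2.2179 = 0.1038.
τ(420 nm) = 0.0913 × (550/420)⁴ × 2.2179 = 0.0913 × 2.9407 × 2.2179 = 0.5955.
T(650)/T(420) = exp(τ_B − τ_A) = exp(0.4917) = 1.6351.

1.64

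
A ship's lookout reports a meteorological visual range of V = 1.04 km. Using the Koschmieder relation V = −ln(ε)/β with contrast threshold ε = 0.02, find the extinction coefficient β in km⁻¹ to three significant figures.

3.76 km⁻¹

β = −ln(0.02) / V = 3.912 / 1.04 = 3.7616 km⁻¹.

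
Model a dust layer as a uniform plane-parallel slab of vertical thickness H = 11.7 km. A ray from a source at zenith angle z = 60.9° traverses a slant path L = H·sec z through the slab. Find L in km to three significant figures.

24.1 km

sec z = 1/cos 60.9° = 2.0562.
L = 11.7 × 2.0562 = 24.057 km.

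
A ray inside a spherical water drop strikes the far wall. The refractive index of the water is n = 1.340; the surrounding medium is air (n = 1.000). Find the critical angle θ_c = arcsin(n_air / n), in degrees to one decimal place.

48.3°

sin θ_c = n_air / n = 1.000 / 1.340 = 0.7463.
θ_c = arcsin(0.7463) = 48.27°.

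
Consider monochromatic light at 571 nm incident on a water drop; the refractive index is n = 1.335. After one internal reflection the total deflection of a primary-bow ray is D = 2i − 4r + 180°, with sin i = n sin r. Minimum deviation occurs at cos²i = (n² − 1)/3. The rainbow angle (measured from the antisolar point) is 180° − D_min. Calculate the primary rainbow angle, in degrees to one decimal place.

41.8°

cos²i = (1.78222 − 1)/3 = 0.26074; i = arccos(0.51063) = 59.294°.
sin r = sin 59.294°/1.335 = 0.64405; r = 40.094°.
D_min = 2·59.294° − 4·40.094° + 180° = 138.212°.
Rainbow angle = 180° − D_min = 41.788°.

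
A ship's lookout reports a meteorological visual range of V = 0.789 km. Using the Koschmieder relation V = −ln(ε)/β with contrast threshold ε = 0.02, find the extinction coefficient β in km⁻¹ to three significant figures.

β = −ln(0.02) / V = 3.912 / 0.789 = 4.9582 km⁻¹.

4.96 km⁻¹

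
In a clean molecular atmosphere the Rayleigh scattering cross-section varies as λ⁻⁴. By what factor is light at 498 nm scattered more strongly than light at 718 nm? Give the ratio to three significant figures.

4.32

Rayleigh scattering ∝ λ⁻⁴, so the ratio of coefficients is the inverse fourth power of the wavelength ratio.
σ(498)/σ(718) = (718/498)⁴ = (1.4418)⁴ = 4.321.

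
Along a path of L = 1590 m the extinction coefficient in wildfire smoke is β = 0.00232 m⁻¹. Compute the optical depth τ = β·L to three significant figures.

3.69

τ = β·L = 0.00232 × 1590 = 3.6888.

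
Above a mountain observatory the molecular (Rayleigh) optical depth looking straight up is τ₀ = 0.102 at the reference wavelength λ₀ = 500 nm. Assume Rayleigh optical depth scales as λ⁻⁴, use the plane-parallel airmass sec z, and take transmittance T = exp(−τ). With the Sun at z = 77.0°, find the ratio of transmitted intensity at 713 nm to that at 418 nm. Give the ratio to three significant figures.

2.27

Airmass: sec 77.0° = 4.4454.
τ(713 nm) = 0.102 × (500/713)⁴ × 4.4454 = 0.102 × 0.2418 × 4.4454 = 0.1097.
τ(418 nm) = 0.102 × (500/418)⁴ × 4.4454 = 0.102 × 2.0473 × 4.4454 = 0.9283.
T(713)/T(418) = exp(τ_B − τ_A) = exp(0.8186) = 2.2674.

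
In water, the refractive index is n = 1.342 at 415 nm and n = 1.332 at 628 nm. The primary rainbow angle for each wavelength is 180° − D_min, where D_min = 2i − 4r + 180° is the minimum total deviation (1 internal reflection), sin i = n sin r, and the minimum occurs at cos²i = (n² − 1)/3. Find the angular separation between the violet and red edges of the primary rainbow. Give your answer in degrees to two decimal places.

1.44°

At 415 nm (n = 1.342): cos²i = 0.26699 → i = 58.888°, r = 39.641°, D_min = 139.213°, rainbow angle = 40.787°.
At 628 nm (n = 1.332): cos²i = 0.25807 → i = 59.469°, r = 40.290°, D_min = 137.776°, rainbow angle = 42.224°.
Angular width = |40.787° − 42.224°| = 1.437°.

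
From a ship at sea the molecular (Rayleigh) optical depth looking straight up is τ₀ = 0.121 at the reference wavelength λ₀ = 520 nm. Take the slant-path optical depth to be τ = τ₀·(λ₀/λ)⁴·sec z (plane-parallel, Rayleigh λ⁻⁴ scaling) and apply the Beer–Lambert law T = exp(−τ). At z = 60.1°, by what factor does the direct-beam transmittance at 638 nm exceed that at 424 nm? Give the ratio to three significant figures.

1.56

Airmass: sec 60.1° = 2.0061.
τ(638 nm) = 0.121 × (520/638)⁴ × 2.0061 = 0.121 × 0.4413 × 2.0061 = 0.1071.
τ(424 nm) = 0.121 × (520/424)⁴ × 2.0061 = 0.121 × 2.2623 × 2.0061 = 0.5491.
T(638)/T(424) = exp(τ_B − τ_A) = exp(0.4420) = 1.5558.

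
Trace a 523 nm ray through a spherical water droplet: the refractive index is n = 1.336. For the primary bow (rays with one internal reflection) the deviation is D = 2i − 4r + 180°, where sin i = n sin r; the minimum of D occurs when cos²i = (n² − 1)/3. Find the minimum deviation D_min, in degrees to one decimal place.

cos²i = (1.78490 − 1)/3 = 0.26163; i = arccos(0.51150) = 59.236°.
sin r = sin 59.236°/1.336 = 0.64318; r = 40.029°.
D_min = 2·59.236° − 4·40.029° + 180° = 138.356°.

138.4°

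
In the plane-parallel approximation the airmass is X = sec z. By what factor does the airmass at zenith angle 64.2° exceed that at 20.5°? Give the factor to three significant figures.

2.15

X(64.2°)/X(20.5°) = sec 64.2° / sec 20.5° = cos 20.5° / cos 64.2° = 0.9367/0.4352 = 2.1521.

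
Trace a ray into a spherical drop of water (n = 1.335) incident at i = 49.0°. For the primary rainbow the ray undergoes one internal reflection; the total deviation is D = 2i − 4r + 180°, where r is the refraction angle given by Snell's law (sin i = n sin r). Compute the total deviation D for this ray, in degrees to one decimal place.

140.3°

sin r = sin 49.0° / 1.335 = 0.7547/1.335 = 0.5653; r = 34.42°.
D = 2·49.0° − 4·34.42° + 180° = 98.00° − 137.70° + 180° = 140.30°.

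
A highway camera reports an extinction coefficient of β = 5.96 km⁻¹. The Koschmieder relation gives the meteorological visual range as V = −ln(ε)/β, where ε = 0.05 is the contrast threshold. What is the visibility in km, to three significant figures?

V = −ln(0.05) / 5.96 = 2.996 / 5.96 = 0.5026 km.

0.503 km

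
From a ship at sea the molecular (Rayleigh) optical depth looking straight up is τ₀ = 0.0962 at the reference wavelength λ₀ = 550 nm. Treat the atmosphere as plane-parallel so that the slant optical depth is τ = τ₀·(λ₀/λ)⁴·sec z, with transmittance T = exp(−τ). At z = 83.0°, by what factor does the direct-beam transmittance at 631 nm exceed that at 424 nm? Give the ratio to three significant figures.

Airmass: sec 83.0° = 8.2055.
τ(631 nm) = 0.0962 × (550/631)⁴ × 8.2055 = 0.0962 × 0.5772 × 8.2055 = 0.4556.
τ(424 nm) = 0.0962 × (550/424)⁴ × 8.2055 = 0.0962 × 2.8313 × 8.2055 = 2.2350.
T(631)/T(424) = exp(τ_B − τ_A) = exp(1.7793) = 5.9258.

5.93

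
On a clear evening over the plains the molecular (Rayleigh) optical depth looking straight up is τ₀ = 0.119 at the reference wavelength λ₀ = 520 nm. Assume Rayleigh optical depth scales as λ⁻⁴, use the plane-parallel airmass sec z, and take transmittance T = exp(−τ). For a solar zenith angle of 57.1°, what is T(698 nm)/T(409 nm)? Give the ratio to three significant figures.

Airmass: sec 57.1° = 1.8410.
τ(698 nm) = 0.119 × (520/698)⁴ × 1.8410 = 0.119 × 0.3080 × 1.8410 = 0.0675.
τ(409 nm) = 0.119 × (520/409)⁴ × 1.8410 = 0.119 × 2.6129 × 1.8410 = 0.5724.
T(698)/T(409) = exp(τ_B − τ_A) = exp(0.5050) = 1.6569.

1.66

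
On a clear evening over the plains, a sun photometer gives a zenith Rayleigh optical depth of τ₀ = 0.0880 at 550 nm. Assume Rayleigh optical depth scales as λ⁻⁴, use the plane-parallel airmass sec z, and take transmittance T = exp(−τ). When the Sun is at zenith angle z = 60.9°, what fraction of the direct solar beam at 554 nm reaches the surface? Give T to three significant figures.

sec 60.9° = 2.0562.
τ = 0.0880 × (550/554)⁴ × 2.0562 = 0.0880 × 0.9714 × 2.0562 = 0.1758.
T = exp(−0.1758) = 0.8388.

0.839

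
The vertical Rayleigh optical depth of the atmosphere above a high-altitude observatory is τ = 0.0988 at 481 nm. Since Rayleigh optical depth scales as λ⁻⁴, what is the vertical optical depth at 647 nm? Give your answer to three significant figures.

τ(647 nm) = τ(481 nm) × (481/647)⁴ = 0.0988 × (0.7434)⁴ = 0.0988 × 0.3055 = 0.0302.

0.0302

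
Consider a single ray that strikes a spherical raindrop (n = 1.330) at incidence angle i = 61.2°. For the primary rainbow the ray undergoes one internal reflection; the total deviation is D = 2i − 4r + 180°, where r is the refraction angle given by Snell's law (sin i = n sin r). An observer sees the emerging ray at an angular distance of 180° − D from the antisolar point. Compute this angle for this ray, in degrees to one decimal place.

sin r = sin 61.2° / 1.330 = 0.8763/1.330 = 0.6589; r = 41.21°.
D = 2·61.2° − 4·41.21° + 180° = 122.40° − 164.86° + 180° = 137.54°.
Angle from antisolar point = 180° − D = 42.46°.

42.5°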